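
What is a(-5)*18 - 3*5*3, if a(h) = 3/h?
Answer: -279/5 ≈ -55.800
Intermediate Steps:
a(-5)*18 - 3*5*3 = (3/(-5))*18 - 3*5*3 = (3*(-⅕))*18 - 15*3 = -⅗*18 - 45 = -54/5 - 45 = -279/5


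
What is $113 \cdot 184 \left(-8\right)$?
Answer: $-166336$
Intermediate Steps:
$113 \cdot 184 \left(-8\right) = 20792 \left(-8\right) = -166336$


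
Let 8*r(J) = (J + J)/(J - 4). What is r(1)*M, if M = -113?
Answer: 113/12 ≈ 9.4167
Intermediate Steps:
r(J) = J/(4*(-4 + J)) (r(J) = ((J + J)/(J - 4))/8 = ((2*J)/(-4 + J))/8 = (2*J/(-4 + J))/8 = J/(4*(-4 + J)))
r(1)*M = ((¼)*1/(-4 + 1))*(-113) = ((¼)*1/(-3))*(-113) = ((¼)*1*(-⅓))*(-113) = -1/12*(-113) = 113/12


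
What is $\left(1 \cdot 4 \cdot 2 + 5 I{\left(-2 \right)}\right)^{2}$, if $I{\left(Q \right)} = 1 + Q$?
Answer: $9$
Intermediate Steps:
$\left(1 \cdot 4 \cdot 2 + 5 I{\left(-2 \right)}\right)^{2} = \left(1 \cdot 4 \cdot 2 + 5 \left(1 - 2\right)\right)^{2} = \left(1 \cdot 8 + 5 \left(-1\right)\right)^{2} = \left(8 - 5\right)^{2} = 3^{2} = 9$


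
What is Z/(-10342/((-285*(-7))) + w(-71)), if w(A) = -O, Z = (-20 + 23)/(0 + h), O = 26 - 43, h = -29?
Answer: -5985/683617 ≈ -0.0087549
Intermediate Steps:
O = -17
Z = -3/29 (Z = (-20 + 23)/(0 - 29) = 3/(-29) = 3*(-1/29) = -3/29 ≈ -0.10345)
w(A) = 17 (w(A) = -1*(-17) = 17)
Z/(-10342/((-285*(-7))) + w(-71)) = -3/(29*(-10342/((-285*(-7))) + 17)) = -3/(29*(-10342/1995 + 17)) = -3/(29*23573/1995) = -3/29*1995/23573 = -5985/683617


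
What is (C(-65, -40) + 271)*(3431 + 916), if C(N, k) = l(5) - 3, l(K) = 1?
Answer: 1169343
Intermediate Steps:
C(N, k) = -2 (C(N, k) = 1 - 3 = -2)
(C(-65, -40) + 271)*(3431 + 916) = (-2 + 271)*(3431 + 916) = 269*4347 = 1169343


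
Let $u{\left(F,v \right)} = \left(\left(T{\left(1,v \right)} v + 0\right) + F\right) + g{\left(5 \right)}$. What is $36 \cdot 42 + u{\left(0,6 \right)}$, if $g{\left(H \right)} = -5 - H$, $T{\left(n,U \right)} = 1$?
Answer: $1508$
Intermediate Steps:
$u{\left(F,v \right)} = -10 + F + v$ ($u{\left(F,v \right)} = \left(\left(1 v + 0\right) + F\right) - 10 = \left(\left(v + 0\right) + F\right) - 10 = \left(v + F\right) - 10 = \left(F + v\right) - 10 = -10 + F + v$)
$36 \cdot 42 + u{\left(0,6 \right)} = 36 \cdot 42 + \left(-10 + 0 + 6\right) = 1512 - 4 = 1508$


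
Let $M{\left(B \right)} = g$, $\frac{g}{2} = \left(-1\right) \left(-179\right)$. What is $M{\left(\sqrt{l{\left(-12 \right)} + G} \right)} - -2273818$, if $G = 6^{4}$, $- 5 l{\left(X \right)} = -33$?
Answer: $2274176$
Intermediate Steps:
$l{\left(X \right)} = \frac{33}{5}$ ($l{\left(X \right)} = \left(- \frac{1}{5}\right) \left(-33\right) = \frac{33}{5}$)
$G = 1296$
$g = 358$ ($g = 2 \left(\left(-1\right) \left(-179\right)\right) = 2 \cdot 179 = 358$)
$M{\left(B \right)} = 358$
$M{\left(\sqrt{l{\left(-12 \right)} + G} \right)} - -2273818 = 358 - -2273818 = 358 + 2273818 = 2274176$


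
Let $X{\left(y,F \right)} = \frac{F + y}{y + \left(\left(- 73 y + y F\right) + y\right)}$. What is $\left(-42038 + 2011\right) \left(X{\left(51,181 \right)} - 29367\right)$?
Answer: $\frac{3297196866613}{2805} \approx 1.1755 \cdot 10^{9}$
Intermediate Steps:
$X{\left(y,F \right)} = \frac{F + y}{- 71 y + F y}$ ($X{\left(y,F \right)} = \frac{F + y}{y + \left(\left(- 73 y + F y\right) + y\right)} = \frac{F + y}{y + \left(- 72 y + F y\right)} = \frac{F + y}{- 71 y + F y}$)
$\left(-42038 + 2011\right) \left(X{\left(51,181 \right)} - 29367\right) = \left(-42038 + 2011\right) \left(\frac{181 + 51}{51 \left(-71 + 181\right)} - 29367\right) = - 40027 \left(\frac{1}{51} \cdot \frac{1}{110} \cdot 232 - 29367\right) = - 40027 \left(\frac{116}{2805} - 29367\right) = \left(-40027\right) \left(- \frac{82374319}{2805}\right) = \frac{3297196866613}{2805}$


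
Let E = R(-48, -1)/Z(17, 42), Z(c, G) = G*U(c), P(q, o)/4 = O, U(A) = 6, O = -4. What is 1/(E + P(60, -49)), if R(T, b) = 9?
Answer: -28/447 ≈ -0.062640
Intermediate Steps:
P(q, o) = -16 (P(q, o) = 4*(-4) = -16)
Z(c, G) = 6*G (Z(c, G) = G*6 = 6*G)
E = 1/28 (E = 9/((6*42)) = 9/252 = 9*(1/252) = 1/28 ≈ 0.035714)
1/(E + P(60, -49)) = 1/(1/28 - 16) = 1/(-447/28) = -28/447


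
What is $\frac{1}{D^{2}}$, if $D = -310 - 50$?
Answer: $\frac{1}{129600} \approx 7.7161 \cdot 10^{-6}$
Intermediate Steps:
$D = -360$
$\frac{1}{D^{2}} = \frac{1}{\left(-360\right)^{2}} = \frac{1}{129600}$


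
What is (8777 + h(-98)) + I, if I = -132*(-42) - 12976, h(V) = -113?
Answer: 1232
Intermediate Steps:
I = -7432 (I = 5544 - 12976 = -7432)
(8777 + h(-98)) + I = (8777 - 113) - 7432 = 8664 - 7432 = 1232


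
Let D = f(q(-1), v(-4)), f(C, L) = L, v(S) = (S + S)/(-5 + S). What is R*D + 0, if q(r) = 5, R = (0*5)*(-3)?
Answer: 0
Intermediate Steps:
R = 0 (R = 0*(-3) = 0)
v(S) = 2*S/(-5 + S) (v(S) = (2*S)/(-5 + S) = 2*S/(-5 + S))
D = 8/9 (D = 2*(-4)/(-5 - 4) = 2*(-4)/(-9) = 2*(-4)*(-⅑) = 8/9 ≈ 0.88889)
R*D + 0 = 0*(8/9) + 0 = 0 + 0 = 0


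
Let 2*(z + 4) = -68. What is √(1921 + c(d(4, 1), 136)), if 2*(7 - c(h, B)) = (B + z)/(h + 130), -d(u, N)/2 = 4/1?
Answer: √28690374/122 ≈ 43.904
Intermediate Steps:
z = -38 (z = -4 + (½)*(-68) = -4 - 34 = -38)
d(u, N) = -8 (d(u, N) = -8/1 = -8)
c(h, B) = 7 - (-38 + B)/(2*(130 + h)) (c(h, B) = 7 - (B - 38)/(2*(h + 130)) = 7 - (-38 + B)/(2*(130 + h)))
√(1921 + c(d(4, 1), 136)) = √(1921 + (1858 - 1*136 + 14*(-8))/(2*(130 - 8))) = √(1921 + (½)*(1858 - 136 - 112)/122) = √(1921 + (½)*(1/122)*1610) = √(1921 + 805/122) = √(235167/122) = √28690374/122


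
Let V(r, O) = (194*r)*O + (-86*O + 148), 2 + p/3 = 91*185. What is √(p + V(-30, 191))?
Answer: 3*I*√119711 ≈ 1038.0*I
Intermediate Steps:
p = 50499 (p = -6 + 3*(91*185) = -6 + 3*16835 = -6 + 50505 = 50499)
V(r, O) = 148 - 86*O + 194*O*r (V(r, O) = 194*O*r + (148 - 86*O) = 148 - 86*O + 194*O*r)
√(p + V(-30, 191)) = √(50499 + (148 - 86*191 + 194*191*(-30))) = √(50499 + (148 - 16426 - 1111620)) = √(50499 - 1127898) = √(-1077399) = 3*I*√119711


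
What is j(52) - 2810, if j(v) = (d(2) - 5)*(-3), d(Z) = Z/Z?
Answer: -2798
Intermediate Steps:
d(Z) = 1
j(v) = 12 (j(v) = (1 - 5)*(-3) = -4*(-3) = 12)
j(52) - 2810 = 12 - 2810 = -2798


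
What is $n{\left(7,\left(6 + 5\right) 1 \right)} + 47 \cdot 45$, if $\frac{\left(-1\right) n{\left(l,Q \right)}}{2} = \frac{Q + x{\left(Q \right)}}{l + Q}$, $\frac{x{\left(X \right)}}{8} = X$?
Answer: $2104$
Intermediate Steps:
$x{\left(X \right)} = 8 X$
$n{\left(l,Q \right)} = - \frac{18 Q}{Q + l}$ ($n{\left(l,Q \right)} = - 2 \frac{Q + 8 Q}{l + Q} = - 2 \frac{9 Q}{Q + l} = - \frac{18 Q}{Q + l}$)
$n{\left(7,\left(6 + 5\right) 1 \right)} + 47 \cdot 45 = - \frac{18 \left(6 + 5\right) 1}{\left(6 + 5\right) 1 + 7} + 47 \cdot 45 = - \frac{18 \cdot 11 \cdot 1}{11 \cdot 1 + 7} + 2115 = \left(-18\right) 11 \frac{1}{11 + 7} + 2115 = \left(-18\right) 11 \cdot \frac{1}{18} + 2115 = -11 + 2115 = 2104$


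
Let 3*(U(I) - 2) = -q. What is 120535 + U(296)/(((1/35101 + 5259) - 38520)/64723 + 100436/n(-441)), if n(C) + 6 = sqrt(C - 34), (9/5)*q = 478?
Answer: 434626950704722583125325747287/3605815174520396235314529 - 15529821428743063274360*I*sqrt(19)/3605815174520396235314529 ≈ 1.2054e+5 - 0.018773*I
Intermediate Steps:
q = 2390/9 (q = (5/9)*478 = 2390/9 ≈ 265.56)
U(I) = -2336/27 (U(I) = 2 + (-1*2390/9)/3 = 2 + (1/3)*(-2390/9) = 2 - 2390/27 = -2336/27)
n(C) = -6 + sqrt(-34 + C) (n(C) = -6 + sqrt(C - 34) = -6 + sqrt(-34 + C))
120535 + U(296)/(((1/35101 + 5259) - 38520)/64723 + 100436/n(-441)) = 120535 - 2336/(27*(((1/35101 + 5259) - 38520)/64723 + 100436/(-6 + sqrt(-34 - 441)))) = 120535 - 2336/(27*(((1/35101 + 5259) - 38520)*(1/64723) + 100436/(-6 + sqrt(-475)))) = 120535 - 2336/(27*((184596160/35101 - 38520)*(1/64723) + 100436/(-6 + 5*I*sqrt(19)))) = 120535 - 2336/(27*(-1167494360/35101*1/64723 + 100436/(-6 + 5*I*sqrt(19)))) = 120535 - 2336/(27*(-19788040/38505797 + 100436/(-6 + 5*I*sqrt(19))))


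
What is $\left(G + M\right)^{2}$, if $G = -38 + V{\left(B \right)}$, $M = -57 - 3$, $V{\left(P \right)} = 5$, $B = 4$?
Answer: $8649$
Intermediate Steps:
$M = -60$ ($M = -57 - 3 = -60$)
$G = -33$ ($G = -38 + 5 = -33$)
$\left(G + M\right)^{2} = \left(-33 - 60\right)^{2} = \left(-93\right)^{2} = 8649$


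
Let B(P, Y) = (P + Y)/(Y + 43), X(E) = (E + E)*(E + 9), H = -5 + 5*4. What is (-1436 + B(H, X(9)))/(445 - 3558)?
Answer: 526673/1142471 ≈ 0.46099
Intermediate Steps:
H = 15 (H = -5 + 20 = 15)
X(E) = 2*E*(9 + E) (X(E) = (2*E)*(9 + E) = 2*E*(9 + E))
B(P, Y) = (P + Y)/(43 + Y)
(-1436 + B(H, X(9)))/(445 - 3558) = (-1436 + (15 + 2*9*(9 + 9))/(43 + 2*9*(9 + 9)))/(445 - 3558) = (-1436 + (15 + 2*9*18)/(43 + 2*9*18))/(-3113) = (-1436 + (15 + 324)/(43 + 324))*(-1/3113) = (-1436 + 339/367)*(-1/3113) = -526673/367*(-1/3113) = 526673/1142471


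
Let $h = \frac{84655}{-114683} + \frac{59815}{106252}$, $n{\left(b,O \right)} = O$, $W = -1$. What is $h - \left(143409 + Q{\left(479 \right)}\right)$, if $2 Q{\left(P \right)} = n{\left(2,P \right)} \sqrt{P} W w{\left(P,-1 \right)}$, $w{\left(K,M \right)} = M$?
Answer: $- \frac{1747483552516859}{12185298116} - \frac{479 \sqrt{479}}{2} \approx -1.4865 \cdot 10^{5}$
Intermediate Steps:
$Q{\left(P \right)} = \frac{P^{\frac{3}{2}}}{2}$ ($Q{\left(P \right)} = \frac{P \sqrt{P} \left(-1\right) \left(-1\right)}{2} = \frac{P^{\frac{3}{2}} \left(-1\right) \left(-1\right)}{2} = \frac{- P^{\frac{3}{2}} \left(-1\right)}{2} = \frac{P^{\frac{3}{2}}}{2}$)
$h = - \frac{2134999415}{12185298116}$ ($h = 84655 \left(- \frac{1}{114683}\right) + 59815 \cdot \frac{1}{106252} = - \frac{84655}{114683} + \frac{59815}{106252} = - \frac{2134999415}{12185298116} \approx -0.17521$)
$h - \left(143409 + Q{\left(479 \right)}\right) = - \frac{2134999415}{12185298116} - \left(143409 + \frac{479^{\frac{3}{2}}}{2}\right) = - \frac{2134999415}{12185298116} - \left(143409 + \frac{479 \sqrt{479}}{2}\right) = - \frac{1747483552516859}{12185298116} - \frac{479 \sqrt{479}}{2}$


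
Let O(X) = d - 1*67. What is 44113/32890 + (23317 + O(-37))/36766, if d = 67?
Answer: 597188672/302308435 ≈ 1.9754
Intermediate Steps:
O(X) = 0 (O(X) = 67 - 1*67 = 67 - 67 = 0)
44113/32890 + (23317 + O(-37))/36766 = 44113/32890 + (23317 + 0)/36766 = 44113*(1/32890) + 23317*(1/36766) = 44113/32890 + 23317/36766 = 597188672/302308435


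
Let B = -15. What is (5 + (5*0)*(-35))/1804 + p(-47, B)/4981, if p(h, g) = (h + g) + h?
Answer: -171731/8985724 ≈ -0.019112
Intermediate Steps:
p(h, g) = g + 2*h (p(h, g) = (g + h) + h = g + 2*h)
(5 + (5*0)*(-35))/1804 + p(-47, B)/4981 = (5 + (5*0)*(-35))/1804 + (-15 + 2*(-47))/4981 = (5 + 0*(-35))*(1/1804) + (-15 - 94)*(1/4981) = (5 + 0)*(1/1804) - 109*1/4981 = 5*(1/1804) - 109/4981 = 5/1804 - 109/4981 = -171731/8985724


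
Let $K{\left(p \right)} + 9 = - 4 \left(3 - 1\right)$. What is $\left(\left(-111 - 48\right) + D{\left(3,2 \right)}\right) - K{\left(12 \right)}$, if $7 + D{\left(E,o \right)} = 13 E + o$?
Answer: $-108$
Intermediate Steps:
$D{\left(E,o \right)} = -7 + o + 13 E$ ($D{\left(E,o \right)} = -7 + \left(13 E + o\right) = -7 + \left(o + 13 E\right) = -7 + o + 13 E$)
$K{\left(p \right)} = -17$ ($K{\left(p \right)} = -9 - 4 \left(3 - 1\right) = -9 - 8 = -17$)
$\left(\left(-111 - 48\right) + D{\left(3,2 \right)}\right) - K{\left(12 \right)} = \left(\left(-111 - 48\right) + \left(-7 + 2 + 13 \cdot 3\right)\right) - -17 = \left(-159 + \left(-7 + 2 + 39\right)\right) + 17 = \left(-159 + 34\right) + 17 = -125 + 17 = -108$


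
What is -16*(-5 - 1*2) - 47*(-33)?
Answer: 1663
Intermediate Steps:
-16*(-5 - 1*2) - 47*(-33) = -16*(-5 - 2) + 1551 = -16*(-7) + 1551 = 112 + 1551 = 1663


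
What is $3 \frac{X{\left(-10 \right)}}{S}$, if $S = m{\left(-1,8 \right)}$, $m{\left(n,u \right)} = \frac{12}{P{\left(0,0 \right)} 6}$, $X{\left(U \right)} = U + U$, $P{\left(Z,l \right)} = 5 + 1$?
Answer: $-180$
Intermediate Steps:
$P{\left(Z,l \right)} = 6$
$X{\left(U \right)} = 2 U$
$m{\left(n,u \right)} = \frac{1}{3}$ ($m{\left(n,u \right)} = \frac{12}{6 \cdot 6} = \frac{12}{36} = 12 \cdot \frac{1}{36} = \frac{1}{3}$)
$S = \frac{1}{3} \approx 0.33333$
$3 \frac{X{\left(-10 \right)}}{S} = 3 \cdot 2 \left(-10\right) \frac{1}{\frac{1}{3}} = 3 \left(\left(-20\right) 3\right) = 3 \left(-60\right) = -180$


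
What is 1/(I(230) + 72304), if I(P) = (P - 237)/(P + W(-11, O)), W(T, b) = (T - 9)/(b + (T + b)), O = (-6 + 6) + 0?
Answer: 2550/184375123 ≈ 1.3831e-5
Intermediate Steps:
O = 0 (O = 0 + 0 = 0)
W(T, b) = (-9 + T)/(T + 2*b)
I(P) = (-237 + P)/(20/11 + P) (I(P) = (P - 237)/(P + (-9 - 11)/(-11 + 2*0)) = (-237 + P)/(P - 20/(-11 + 0)) = (-237 + P)/(P - 20/(-11)) = (-237 + P)/(P - 1/11*(-20)) = (-237 + P)/(P + 20/11) = (-237 + P)/(20/11 + P))
1/(I(230) + 72304) = 1/(11*(-237 + 230)/(20 + 11*230) + 72304) = 1/(11*(-7)/(20 + 2530) + 72304) = 1/(11*(-7)/2550 + 72304) = 1/(11*(1/2550)*(-7) + 72304) = 1/(-77/2550 + 72304) = 1/(184375123/2550) = 2550/184375123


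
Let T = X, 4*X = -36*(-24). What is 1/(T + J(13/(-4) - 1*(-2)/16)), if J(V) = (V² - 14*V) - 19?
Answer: 64/16033 ≈ 0.0039918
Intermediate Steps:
J(V) = -19 + V² - 14*V
X = 216 (X = (-36*(-24))/4 = (¼)*864 = 216)
T = 216
1/(T + J(13/(-4) - 1*(-2)/16)) = 1/(216 + (-19 + (13/(-4) - 1*(-2)/16)² - 14*(13/(-4) - 1*(-2)/16))) = 1/(216 + (-19 + (13*(-¼) + 2*(1/16))² - 14*(13*(-¼) + 2*(1/16)))) = 1/(216 + (-19 + (-13/4 + ⅛)² - 14*(-13/4 + ⅛))) = 1/(216 + (-19 + (-25/8)² - 14*(-25/8))) = 1/(216 + (-19 + 625/64 + 175/4)) = 1/(216 + 2209/64) = 1/(16033/64) = 64/16033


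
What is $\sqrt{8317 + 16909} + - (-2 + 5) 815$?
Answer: $-2445 + \sqrt{25226} \approx -2286.2$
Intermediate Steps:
$\sqrt{8317 + 16909} + - (-2 + 5) 815 = \sqrt{25226} + \left(-1\right) 3 \cdot 815 = \sqrt{25226} - 2445 = -2445 + \sqrt{25226}$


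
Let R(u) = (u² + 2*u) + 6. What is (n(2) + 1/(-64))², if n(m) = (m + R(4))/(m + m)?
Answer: 261121/4096 ≈ 63.750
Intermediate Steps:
R(u) = 6 + u² + 2*u
n(m) = (30 + m)/(2*m) (n(m) = (m + (6 + 4² + 2*4))/(m + m) = (m + (6 + 16 + 8))/((2*m)) = (m + 30)*(1/(2*m)) = (30 + m)*(1/(2*m)) = (30 + m)/(2*m))
(n(2) + 1/(-64))² = ((½)*(30 + 2)/2 + 1/(-64))² = ((½)*(½)*32 - 1/64)² = (8 - 1/64)² = (511/64)² = 261121/4096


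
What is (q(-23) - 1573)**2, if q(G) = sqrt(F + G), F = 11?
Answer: 2474317 - 6292*I*sqrt(3) ≈ 2.4743e+6 - 10898.0*I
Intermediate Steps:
q(G) = sqrt(11 + G)
(q(-23) - 1573)**2 = (sqrt(11 - 23) - 1573)**2 = (sqrt(-12) - 1573)**2 = (2*I*sqrt(3) - 1573)**2 = (-1573 + 2*I*sqrt(3))**2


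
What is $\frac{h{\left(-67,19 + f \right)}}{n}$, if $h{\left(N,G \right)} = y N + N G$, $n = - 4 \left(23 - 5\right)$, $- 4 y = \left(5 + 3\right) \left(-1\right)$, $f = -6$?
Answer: $\frac{335}{24} \approx 13.958$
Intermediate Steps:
$y = 2$ ($y = - \frac{\left(5 + 3\right) \left(-1\right)}{4} = - \frac{8 \left(-1\right)}{4} = \left(- \frac{1}{4}\right) \left(-8\right) = 2$)
$n = -72$ ($n = \left(-4\right) 18 = -72$)
$h{\left(N,G \right)} = 2 N + G N$ ($h{\left(N,G \right)} = 2 N + N G = 2 N + G N$)
$\frac{h{\left(-67,19 + f \right)}}{n} = \frac{\left(-67\right) \left(2 + \left(19 - 6\right)\right)}{-72} = - 67 \left(2 + 13\right) \left(- \frac{1}{72}\right) = \left(-67\right) 15 \left(- \frac{1}{72}\right) = \left(-1005\right) \left(- \frac{1}{72}\right) = \frac{335}{24}$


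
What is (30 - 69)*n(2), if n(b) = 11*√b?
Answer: -429*√2 ≈ -606.70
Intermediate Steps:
(30 - 69)*n(2) = (30 - 69)*(11*√2) = -429*√2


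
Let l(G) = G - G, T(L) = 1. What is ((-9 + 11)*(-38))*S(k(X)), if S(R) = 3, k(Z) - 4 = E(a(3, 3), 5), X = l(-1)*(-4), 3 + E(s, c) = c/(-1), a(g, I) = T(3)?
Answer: -228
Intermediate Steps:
l(G) = 0
a(g, I) = 1
E(s, c) = -3 - c (E(s, c) = -3 + c/(-1) = -3 + c*(-1) = -3 - c)
X = 0 (X = 0*(-4) = 0)
k(Z) = -4 (k(Z) = 4 + (-3 - 1*5) = 4 + (-3 - 5) = 4 - 8 = -4)
((-9 + 11)*(-38))*S(k(X)) = ((-9 + 11)*(-38))*3 = (2*(-38))*3 = -76*3 = -228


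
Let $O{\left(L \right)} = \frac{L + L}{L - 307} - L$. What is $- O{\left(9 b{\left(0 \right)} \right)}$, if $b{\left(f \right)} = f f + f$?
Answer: $0$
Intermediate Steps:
$b{\left(f \right)} = f + f^{2}$ ($b{\left(f \right)} = f^{2} + f = f + f^{2}$)
$O{\left(L \right)} = - L + \frac{2 L}{-307 + L}$ ($O{\left(L \right)} = \frac{2 L}{-307 + L} - L = - L + \frac{2 L}{-307 + L}$)
$- O{\left(9 b{\left(0 \right)} \right)} = - \frac{9 \cdot 0 \left(1 + 0\right) \left(309 - 9 \cdot 0 \left(1 + 0\right)\right)}{-307 + 9 \cdot 0 \left(1 + 0\right)} = - \frac{9 \cdot 0 \cdot 1 \left(309 - 9 \cdot 0 \cdot 1\right)}{-307 + 9 \cdot 0 \cdot 1} = - \frac{9 \cdot 0 \left(309 - 9 \cdot 0\right)}{-307 + 9 \cdot 0} = - \frac{0 \left(309 - 0\right)}{-307 + 0} = - \frac{0 \left(309 + 0\right)}{-307} = - \frac{0 \left(-1\right) 309}{307} = \left(-1\right) 0 = 0$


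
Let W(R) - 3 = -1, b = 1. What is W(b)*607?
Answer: 1214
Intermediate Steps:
W(R) = 2 (W(R) = 3 - 1 = 2)
W(b)*607 = 2*607 = 1214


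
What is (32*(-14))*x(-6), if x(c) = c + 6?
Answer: 0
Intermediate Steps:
x(c) = 6 + c
(32*(-14))*x(-6) = (32*(-14))*(6 - 6) = -448*0 = 0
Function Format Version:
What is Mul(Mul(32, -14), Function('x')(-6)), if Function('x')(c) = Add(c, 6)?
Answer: 0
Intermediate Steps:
Function('x')(c) = Add(6, c)
Mul(Mul(32, -14), Function('x')(-6)) = Mul(Mul(32, -14), Add(6, -6)) = Mul(-448, 0) = 0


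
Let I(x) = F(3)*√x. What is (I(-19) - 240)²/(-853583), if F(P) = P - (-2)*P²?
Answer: -49221/853583 + 10080*I*√19/853583 ≈ -0.057664 + 0.051474*I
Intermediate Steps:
F(P) = P + 2*P²
I(x) = 21*√x (I(x) = (3*(1 + 2*3))*√x = (3*(1 + 6))*√x = (3*7)*√x = 21*√x)
(I(-19) - 240)²/(-853583) = (21*√(-19) - 240)²/(-853583) = (21*(I*√19) - 240)²*(-1/853583) = (21*I*√19 - 240)²*(-1/853583) = (-240 + 21*I*√19)²*(-1/853583) = -(-240 + 21*I*√19)²/853583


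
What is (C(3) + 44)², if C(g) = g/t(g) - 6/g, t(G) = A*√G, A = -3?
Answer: (126 - √3)²/9 ≈ 1715.8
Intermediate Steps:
t(G) = -3*√G
C(g) = -6/g - √g/3 (C(g) = g/((-3*√g)) - 6/g = g*(-1/(3*√g)) - 6/g = -√g/3 - 6/g = -6/g - √g/3)
(C(3) + 44)² = ((⅓)*(-18 - 3^(3/2))/3 + 44)² = ((⅓)*(⅓)*(-18 - 3*√3) + 44)² = ((-2 - √3/3) + 44)² = (42 - √3/3)²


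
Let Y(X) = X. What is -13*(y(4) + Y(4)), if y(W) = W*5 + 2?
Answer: -338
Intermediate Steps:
y(W) = 2 + 5*W (y(W) = 5*W + 2 = 2 + 5*W)
-13*(y(4) + Y(4)) = -13*((2 + 5*4) + 4) = -13*((2 + 20) + 4) = -13*(22 + 4) = -13*26 = -338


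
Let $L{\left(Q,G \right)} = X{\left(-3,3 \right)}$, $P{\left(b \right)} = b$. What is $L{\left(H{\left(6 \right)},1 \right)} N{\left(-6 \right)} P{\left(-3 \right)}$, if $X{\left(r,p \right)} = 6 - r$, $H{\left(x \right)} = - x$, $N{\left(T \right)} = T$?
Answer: $162$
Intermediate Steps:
$L{\left(Q,G \right)} = 9$ ($L{\left(Q,G \right)} = 6 - -3 = 6 + 3 = 9$)
$L{\left(H{\left(6 \right)},1 \right)} N{\left(-6 \right)} P{\left(-3 \right)} = 9 \left(-6\right) \left(-3\right) = \left(-54\right) \left(-3\right) = 162$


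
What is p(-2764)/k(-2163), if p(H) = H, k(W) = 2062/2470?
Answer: -3413540/1031 ≈ -3310.9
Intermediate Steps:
k(W) = 1031/1235 (k(W) = 2062*(1/2470) = 1031/1235)
p(-2764)/k(-2163) = -2764/1031/1235 = -2764*1235/1031 = -3413540/1031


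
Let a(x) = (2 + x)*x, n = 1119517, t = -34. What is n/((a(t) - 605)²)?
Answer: 159931/33327 ≈ 4.7988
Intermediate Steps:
a(x) = x*(2 + x)
n/((a(t) - 605)²) = 1119517/((-34*(2 - 34) - 605)²) = 1119517/((-34*(-32) - 605)²) = 1119517/((1088 - 605)²) = 1119517/(483²) = 1119517/233289 = 1119517*(1/233289) = 159931/33327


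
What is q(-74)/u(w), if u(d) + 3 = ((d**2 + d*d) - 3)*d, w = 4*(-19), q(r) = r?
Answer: 74/877727 ≈ 8.4309e-5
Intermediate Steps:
w = -76
u(d) = -3 + d*(-3 + 2*d**2) (u(d) = -3 + ((d**2 + d*d) - 3)*d = -3 + ((d**2 + d**2) - 3)*d = -3 + (2*d**2 - 3)*d = -3 + (-3 + 2*d**2)*d = -3 + d*(-3 + 2*d**2))
q(-74)/u(w) = -74/(-3 - 3*(-76) + 2*(-76)**3) = -74/(-3 + 228 + 2*(-438976)) = -74/(-3 + 228 - 877952) = -74/(-877727) = -74*(-1/877727) = 74/877727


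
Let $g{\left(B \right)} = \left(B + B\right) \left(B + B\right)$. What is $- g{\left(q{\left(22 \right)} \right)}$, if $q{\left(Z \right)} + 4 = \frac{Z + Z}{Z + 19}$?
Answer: $- \frac{57600}{1681} \approx -34.265$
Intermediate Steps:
$q{\left(Z \right)} = -4 + \frac{2 Z}{19 + Z}$ ($q{\left(Z \right)} = -4 + \frac{Z + Z}{Z + 19} = -4 + \frac{2 Z}{19 + Z}$)
$g{\left(B \right)} = 4 B^{2}$ ($g{\left(B \right)} = 2 B 2 B = 4 B^{2}$)
$- g{\left(q{\left(22 \right)} \right)} = - 4 \left(\frac{2 \left(-38 - 22\right)}{19 + 22}\right)^{2} = - 4 \left(\frac{2 \left(-38 - 22\right)}{41}\right)^{2} = - 4 \left(2 \cdot \frac{1}{41} \left(-60\right)\right)^{2} = - 4 \left(- \frac{120}{41}\right)^{2} = - \frac{4 \cdot 14400}{1681} = \left(-1\right) \frac{57600}{1681} = - \frac{57600}{1681}$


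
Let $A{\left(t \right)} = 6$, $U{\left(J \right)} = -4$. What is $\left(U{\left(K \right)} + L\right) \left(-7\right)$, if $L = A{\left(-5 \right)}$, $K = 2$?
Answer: $-14$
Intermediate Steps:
$L = 6$
$\left(U{\left(K \right)} + L\right) \left(-7\right) = \left(-4 + 6\right) \left(-7\right) = 2 \left(-7\right) = -14$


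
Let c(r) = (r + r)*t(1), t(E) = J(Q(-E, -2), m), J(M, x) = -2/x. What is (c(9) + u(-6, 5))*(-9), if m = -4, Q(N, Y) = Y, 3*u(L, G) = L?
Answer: -63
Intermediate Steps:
u(L, G) = L/3
t(E) = 1/2 (t(E) = -2/(-4) = -2*(-1/4) = 1/2)
c(r) = r (c(r) = (r + r)*(1/2) = (2*r)*(1/2) = r)
(c(9) + u(-6, 5))*(-9) = (9 + (1/3)*(-6))*(-9) = (9 - 2)*(-9) = 7*(-9) = -63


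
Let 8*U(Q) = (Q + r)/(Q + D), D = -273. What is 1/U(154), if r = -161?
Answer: 136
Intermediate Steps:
U(Q) = (-161 + Q)/(8*(-273 + Q)) (U(Q) = ((Q - 161)/(Q - 273))/8 = ((-161 + Q)/(-273 + Q))/8 = (-161 + Q)/(8*(-273 + Q)))
1/U(154) = 1/((-161 + 154)/(8*(-273 + 154))) = 1/((1/8)*(-7)/(-119)) = 1/((1/8)*(-1/119)*(-7)) = 1/(1/136) = 136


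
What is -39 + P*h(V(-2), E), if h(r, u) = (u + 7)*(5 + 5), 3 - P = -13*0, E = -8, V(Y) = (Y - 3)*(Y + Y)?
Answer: -69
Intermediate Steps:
V(Y) = 2*Y*(-3 + Y) (V(Y) = (-3 + Y)*(2*Y) = 2*Y*(-3 + Y))
P = 3 (P = 3 - (-13)*0 = 3 - 1*0 = 3 + 0 = 3)
h(r, u) = 70 + 10*u (h(r, u) = (7 + u)*10 = 70 + 10*u)
-39 + P*h(V(-2), E) = -39 + 3*(70 + 10*(-8)) = -39 + 3*(70 - 80) = -39 + 3*(-10) = -39 - 30 = -69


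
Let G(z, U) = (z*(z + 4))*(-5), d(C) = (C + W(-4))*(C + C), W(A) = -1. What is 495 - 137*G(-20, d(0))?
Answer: 219695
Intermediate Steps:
d(C) = 2*C*(-1 + C) (d(C) = (C - 1)*(C + C) = (-1 + C)*(2*C) = 2*C*(-1 + C))
G(z, U) = -5*z*(4 + z) (G(z, U) = (z*(4 + z))*(-5) = -5*z*(4 + z))
495 - 137*G(-20, d(0)) = 495 - (-685)*(-20)*(4 - 20) = 495 - (-685)*(-20)*(-16) = 495 - 137*(-1600) = 495 + 219200 = 219695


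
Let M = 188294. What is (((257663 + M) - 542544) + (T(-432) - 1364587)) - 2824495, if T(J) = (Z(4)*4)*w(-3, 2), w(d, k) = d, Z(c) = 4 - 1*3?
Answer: -4285681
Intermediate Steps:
Z(c) = 1 (Z(c) = 4 - 3 = 1)
T(J) = -12 (T(J) = (1*4)*(-3) = 4*(-3) = -12)
(((257663 + M) - 542544) + (T(-432) - 1364587)) - 2824495 = (((257663 + 188294) - 542544) + (-12 - 1364587)) - 2824495 = ((445957 - 542544) - 1364599) - 2824495 = (-96587 - 1364599) - 2824495 = -1461186 - 2824495 = -4285681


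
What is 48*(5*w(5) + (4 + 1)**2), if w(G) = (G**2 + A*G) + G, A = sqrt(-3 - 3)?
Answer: 8400 + 1200*I*sqrt(6) ≈ 8400.0 + 2939.4*I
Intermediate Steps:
A = I*sqrt(6) (A = sqrt(-6) = I*sqrt(6) ≈ 2.4495*I)
w(G) = G + G**2 + I*G*sqrt(6) (w(G) = (G**2 + (I*sqrt(6))*G) + G = (G**2 + I*G*sqrt(6)) + G = G + G**2 + I*G*sqrt(6))
48*(5*w(5) + (4 + 1)**2) = 48*(5*(5*(1 + 5 + I*sqrt(6))) + (4 + 1)**2) = 48*(5*(5*(6 + I*sqrt(6))) + 5**2) = 48*(5*(30 + 5*I*sqrt(6)) + 25) = 48*((150 + 25*I*sqrt(6)) + 25) = 48*(175 + 25*I*sqrt(6)) = 8400 + 1200*I*sqrt(6)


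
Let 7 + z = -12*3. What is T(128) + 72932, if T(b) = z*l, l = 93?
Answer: 68933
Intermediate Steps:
z = -43 (z = -7 - 12*3 = -7 - 2*18 = -7 - 36 = -43)
T(b) = -3999 (T(b) = -43*93 = -3999)
T(128) + 72932 = -3999 + 72932 = 68933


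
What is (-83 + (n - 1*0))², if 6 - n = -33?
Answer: 1936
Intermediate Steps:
n = 39 (n = 6 - 1*(-33) = 6 + 33 = 39)
(-83 + (n - 1*0))² = (-83 + (39 - 1*0))² = (-83 + (39 + 0))² = (-83 + 39)² = (-44)² = 1936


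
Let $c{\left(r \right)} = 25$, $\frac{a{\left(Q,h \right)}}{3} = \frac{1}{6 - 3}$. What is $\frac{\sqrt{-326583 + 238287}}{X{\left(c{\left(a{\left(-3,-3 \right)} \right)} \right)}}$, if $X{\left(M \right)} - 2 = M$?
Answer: $\frac{2 i \sqrt{22074}}{27} \approx 11.005 i$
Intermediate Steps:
$a{\left(Q,h \right)} = 1$ ($a{\left(Q,h \right)} = \frac{3}{6 - 3} = \frac{3}{3} = 3 \cdot \frac{1}{3} = 1$)
$X{\left(M \right)} = 2 + M$
$\frac{\sqrt{-326583 + 238287}}{X{\left(c{\left(a{\left(-3,-3 \right)} \right)} \right)}} = \frac{\sqrt{-326583 + 238287}}{2 + 25} = \frac{\sqrt{-88296}}{27} = 2 i \sqrt{22074} \cdot \frac{1}{27} = \frac{2 i \sqrt{22074}}{27}$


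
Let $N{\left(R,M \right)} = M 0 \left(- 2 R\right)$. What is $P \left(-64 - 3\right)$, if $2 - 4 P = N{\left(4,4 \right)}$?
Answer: $- \frac{67}{2} \approx -33.5$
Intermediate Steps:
$N{\left(R,M \right)} = 0$ ($N{\left(R,M \right)} = 0 \left(- 2 R\right) = 0$)
$P = \frac{1}{2}$ ($P = \frac{1}{2} - 0 = \frac{1}{2} + 0 = \frac{1}{2} \approx 0.5$)
$P \left(-64 - 3\right) = \frac{-64 - 3}{2} = \frac{1}{2} \left(-67\right) = - \frac{67}{2}$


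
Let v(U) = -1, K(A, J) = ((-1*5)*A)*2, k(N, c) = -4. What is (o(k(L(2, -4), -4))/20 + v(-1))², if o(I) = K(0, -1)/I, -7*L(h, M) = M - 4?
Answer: 1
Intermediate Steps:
L(h, M) = 4/7 - M/7 (L(h, M) = -(M - 4)/7 = -(-4 + M)/7 = 4/7 - M/7)
K(A, J) = -10*A (K(A, J) = -5*A*2 = -10*A)
o(I) = 0 (o(I) = (-10*0)/I = 0/I = 0)
(o(k(L(2, -4), -4))/20 + v(-1))² = (0/20 - 1)² = (0*(1/20) - 1)² = (0 - 1)² = (-1)² = 1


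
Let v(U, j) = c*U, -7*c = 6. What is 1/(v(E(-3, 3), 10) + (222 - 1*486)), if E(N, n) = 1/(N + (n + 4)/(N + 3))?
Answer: -1/264 ≈ -0.0037879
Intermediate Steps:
c = -6/7 (c = -⅐*6 = -6/7 ≈ -0.85714)
E(N, n) = 1/(N + (4 + n)/(3 + N))
v(U, j) = -6*U/7
1/(v(E(-3, 3), 10) + (222 - 1*486)) = 1/(-6*(3 - 3)/(7*(4 + 3 + (-3)² + 3*(-3))) + (222 - 1*486)) = 1/(-6*0/(7*(4 + 3 + 9 - 9)) + (222 - 486)) = 1/(-6*0/(7*7) - 264) = 1/(-6*0/49 - 264) = 1/(-6/7*0 - 264) = 1/(0 - 264) = 1/(-264) = -1/264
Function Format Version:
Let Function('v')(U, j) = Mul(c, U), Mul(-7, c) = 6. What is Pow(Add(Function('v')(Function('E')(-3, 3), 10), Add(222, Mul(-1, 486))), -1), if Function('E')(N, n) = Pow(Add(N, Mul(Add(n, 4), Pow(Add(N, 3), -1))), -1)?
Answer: Rational(-1, 264) ≈ -0.0037879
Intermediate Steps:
c = Rational(-6, 7) (c = Mul(Rational(-1, 7), 6) = Rational(-6, 7) ≈ -0.85714)
Function('E')(N, n) = Pow(Add(N, Mul(Pow(Add(3, N), -1), Add(4, n))), -1) (Function('E')(N, n) = Pow(Add(N, Mul(Add(4, n), Pow(Add(3, N), -1))), -1) = Pow(Add(N, Mul(Pow(Add(3, N), -1), Add(4, n))), -1))
Function('v')(U, j) = Mul(Rational(-6, 7), U)
Pow(Add(Function('v')(Function('E')(-3, 3), 10), Add(222, Mul(-1, 486))), -1) = Pow(Add(Mul(Rational(-6, 7), Mul(Pow(Add(4, 3, Pow(-3, 2), Mul(3, -3)), -1), Add(3, -3))), Add(222, Mul(-1, 486))), -1) = Pow(Add(Mul(Rational(-6, 7), Mul(Pow(Add(4, 3, 9, -9), -1), 0)), Add(222, -486)), -1) = Pow(Add(Mul(Rational(-6, 7), Mul(Pow(7, -1), 0)), -264), -1) = Pow(Add(Mul(Rational(-6, 7), Mul(Rational(1, 7), 0)), -264), -1) = Pow(Add(Mul(Rational(-6, 7), 0), -264), -1) = Pow(Add(0, -264), -1) = Pow(-264, -1) = Rational(-1, 264)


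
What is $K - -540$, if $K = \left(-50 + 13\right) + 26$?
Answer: $529$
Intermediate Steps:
$K = -11$ ($K = -37 + 26 = -11$)
$K - -540 = -11 - -540 = -11 + 540 = 529$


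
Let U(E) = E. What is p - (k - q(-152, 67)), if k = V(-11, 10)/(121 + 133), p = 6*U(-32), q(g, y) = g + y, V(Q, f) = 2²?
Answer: -35181/127 ≈ -277.02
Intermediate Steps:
V(Q, f) = 4
p = -192 (p = 6*(-32) = -192)
k = 2/127 (k = 4/(121 + 133) = 4/254 = (1/254)*4 = 2/127 ≈ 0.015748)
p - (k - q(-152, 67)) = -192 - (2/127 - (-152 + 67)) = -192 - (2/127 - 1*(-85)) = -192 - (2/127 + 85) = -192 - 1*10797/127 = -192 - 10797/127 = -35181/127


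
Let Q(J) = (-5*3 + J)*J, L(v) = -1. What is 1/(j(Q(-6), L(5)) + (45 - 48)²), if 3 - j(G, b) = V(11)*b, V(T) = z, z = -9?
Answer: ⅓ ≈ 0.33333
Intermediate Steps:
V(T) = -9
Q(J) = J*(-15 + J) (Q(J) = (-15 + J)*J = J*(-15 + J))
j(G, b) = 3 + 9*b (j(G, b) = 3 - (-9)*b = 3 + 9*b)
1/(j(Q(-6), L(5)) + (45 - 48)²) = 1/((3 + 9*(-1)) + (45 - 48)²) = 1/((3 - 9) + (-3)²) = 1/(-6 + 9) = 1/3 = ⅓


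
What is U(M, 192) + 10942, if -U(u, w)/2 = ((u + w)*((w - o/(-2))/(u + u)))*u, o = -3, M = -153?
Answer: 7025/2 ≈ 3512.5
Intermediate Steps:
U(u, w) = -(-3/2 + w)*(u + w) (U(u, w) = -2*(u + w)*((w - (-3)/(-2))/(u + u))*u = -2*(u + w)*((w - (-3)*(-1)/2)/((2*u)))*u = -2*(u + w)*((w - 1*3/2)*(1/(2*u)))*u = -2*(u + w)*((w - 3/2)*(1/(2*u)))*u = -2*(u + w)*((-3/2 + w)*(1/(2*u)))*u = -2*(u + w)*((-3/2 + w)/(2*u))*u = -2*(-3/2 + w)*(u + w)/(2*u)*u = -(-3/2 + w)*(u + w))
U(M, 192) + 10942 = (-1*192² + (3/2)*(-153) + (3/2)*192 - 1*(-153)*192) + 10942 = (-1*36864 - 459/2 + 288 + 29376) + 10942 = (-36864 - 459/2 + 288 + 29376) + 10942 = -14859/2 + 10942 = 7025/2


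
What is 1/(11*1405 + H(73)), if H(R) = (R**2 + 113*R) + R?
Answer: 1/29106 ≈ 3.4357e-5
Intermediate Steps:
H(R) = R**2 + 114*R
1/(11*1405 + H(73)) = 1/(11*1405 + 73*(114 + 73)) = 1/(15455 + 73*187) = 1/(15455 + 13651) = 1/29106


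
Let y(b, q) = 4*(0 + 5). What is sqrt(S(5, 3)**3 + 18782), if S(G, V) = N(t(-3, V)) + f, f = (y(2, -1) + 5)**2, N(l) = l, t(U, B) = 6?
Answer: 3*sqrt(27917597) ≈ 15851.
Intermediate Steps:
y(b, q) = 20 (y(b, q) = 4*5 = 20)
f = 625 (f = (20 + 5)**2 = 25**2 = 625)
S(G, V) = 631 (S(G, V) = 6 + 625 = 631)
sqrt(S(5, 3)**3 + 18782) = sqrt(631**3 + 18782) = sqrt(251239591 + 18782) = sqrt(251258373) = 3*sqrt(27917597)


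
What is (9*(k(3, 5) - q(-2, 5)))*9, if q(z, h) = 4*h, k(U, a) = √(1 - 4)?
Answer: -1620 + 81*I*√3 ≈ -1620.0 + 140.3*I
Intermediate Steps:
k(U, a) = I*√3 (k(U, a) = √(-3) = I*√3)
(9*(k(3, 5) - q(-2, 5)))*9 = (9*(I*√3 - 4*5))*9 = (9*(I*√3 - 1*20))*9 = (9*(I*√3 - 20))*9 = (9*(-20 + I*√3))*9 = (-180 + 9*I*√3)*9 = -1620 + 81*I*√3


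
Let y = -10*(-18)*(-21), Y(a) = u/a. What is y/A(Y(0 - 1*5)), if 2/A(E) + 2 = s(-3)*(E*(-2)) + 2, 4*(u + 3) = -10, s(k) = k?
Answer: -12474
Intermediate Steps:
u = -11/2 (u = -3 + (¼)*(-10) = -3 - 5/2 = -11/2 ≈ -5.5000)
Y(a) = -11/(2*a)
y = -3780 (y = 180*(-21) = -3780)
A(E) = 1/(3*E) (A(E) = 2/(-2 + (-3*E*(-2) + 2)) = 2/(-2 + (-(-6)*E + 2)) = 2/(-2 + (6*E + 2)) = 2/(-2 + (2 + 6*E)) = 2/((6*E)) = 2*(1/(6*E)) = 1/(3*E))
y/A(Y(0 - 1*5)) = -3780*(-33/(2*(0 - 1*5))) = -3780*(-33/(2*(0 - 5))) = -3780/(1/(3*((-11/2/(-5))))) = -3780/(1/(3*((-11/2*(-⅕))))) = -3780/(1/(3*(11/10))) = -3780/((⅓)*(10/11)) = -3780/10/33 = -3780*33/10 = -12474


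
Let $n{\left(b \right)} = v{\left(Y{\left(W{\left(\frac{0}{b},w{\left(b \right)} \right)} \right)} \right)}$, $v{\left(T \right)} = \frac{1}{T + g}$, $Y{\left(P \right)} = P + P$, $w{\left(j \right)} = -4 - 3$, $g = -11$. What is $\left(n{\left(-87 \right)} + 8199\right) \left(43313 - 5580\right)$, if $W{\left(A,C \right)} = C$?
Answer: $\frac{7734283942}{25} \approx 3.0937 \cdot 10^{8}$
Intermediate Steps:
$w{\left(j \right)} = -7$ ($w{\left(j \right)} = -4 - 3 = -7$)
$Y{\left(P \right)} = 2 P$
$v{\left(T \right)} = \frac{1}{-11 + T}$ ($v{\left(T \right)} = \frac{1}{T - 11} = \frac{1}{-11 + T}$)
$n{\left(b \right)} = - \frac{1}{25}$ ($n{\left(b \right)} = \frac{1}{-11 + 2 \left(-7\right)} = \frac{1}{-11 - 14} = \frac{1}{-25} = - \frac{1}{25}$)
$\left(n{\left(-87 \right)} + 8199\right) \left(43313 - 5580\right) = \left(- \frac{1}{25} + 8199\right) \left(43313 - 5580\right) = \frac{204974}{25} \cdot 37733 = \frac{7734283942}{25}$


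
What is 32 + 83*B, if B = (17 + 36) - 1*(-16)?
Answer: 5759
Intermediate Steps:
B = 69 (B = 53 + 16 = 69)
32 + 83*B = 32 + 83*69 = 32 + 5727 = 5759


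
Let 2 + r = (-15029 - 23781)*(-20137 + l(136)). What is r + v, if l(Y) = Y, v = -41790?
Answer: 776197018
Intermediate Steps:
r = 776238808 (r = -2 + (-15029 - 23781)*(-20137 + 136) = -2 - 38810*(-20001) = -2 + 776238810 = 776238808)
r + v = 776238808 - 41790 = 776197018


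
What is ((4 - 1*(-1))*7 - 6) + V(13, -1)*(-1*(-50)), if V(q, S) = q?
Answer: 679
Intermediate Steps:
((4 - 1*(-1))*7 - 6) + V(13, -1)*(-1*(-50)) = ((4 - 1*(-1))*7 - 6) + 13*(-1*(-50)) = ((4 + 1)*7 - 6) + 13*50 = (5*7 - 6) + 650 = (35 - 6) + 650 = 29 + 650 = 679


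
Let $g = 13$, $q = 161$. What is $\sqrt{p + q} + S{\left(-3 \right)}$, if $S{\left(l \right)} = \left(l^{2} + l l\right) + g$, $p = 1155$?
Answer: $31 + 2 \sqrt{329} \approx 67.277$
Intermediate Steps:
$S{\left(l \right)} = 13 + 2 l^{2}$ ($S{\left(l \right)} = \left(l^{2} + l l\right) + 13 = \left(l^{2} + l^{2}\right) + 13 = 2 l^{2} + 13 = 13 + 2 l^{2}$)
$\sqrt{p + q} + S{\left(-3 \right)} = \sqrt{1155 + 161} + \left(13 + 2 \left(-3\right)^{2}\right) = \sqrt{1316} + \left(13 + 2 \cdot 9\right) = 2 \sqrt{329} + \left(13 + 18\right) = 2 \sqrt{329} + 31 = 31 + 2 \sqrt{329}$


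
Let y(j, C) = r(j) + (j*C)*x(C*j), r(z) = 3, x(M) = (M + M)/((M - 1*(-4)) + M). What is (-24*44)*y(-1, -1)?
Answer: -3520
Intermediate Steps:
x(M) = 2*M/(4 + 2*M) (x(M) = (2*M)/((M + 4) + M) = (2*M)/((4 + M) + M) = (2*M)/(4 + 2*M) = 2*M/(4 + 2*M))
y(j, C) = 3 + C²*j²/(2 + C*j) (y(j, C) = 3 + (j*C)*((C*j)/(2 + C*j)) = 3 + (C*j)*(C*j/(2 + C*j)) = 3 + C²*j²/(2 + C*j))
(-24*44)*y(-1, -1) = (-24*44)*((6 + (-1)²*(-1)² + 3*(-1)*(-1))/(2 - 1*(-1))) = -1056*(6 + 1*1 + 3)/(2 + 1) = -1056*(6 + 1 + 3)/3 = -352*10 = -1056*10/3 = -3520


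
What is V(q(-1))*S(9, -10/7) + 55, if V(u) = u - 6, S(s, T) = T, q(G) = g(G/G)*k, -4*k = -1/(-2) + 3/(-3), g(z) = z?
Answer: 1775/28 ≈ 63.393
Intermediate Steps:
k = 1/8 (k = -(-1/(-2) + 3/(-3))/4 = -(-1*(-1/2) + 3*(-1/3))/4 = -(1/2 - 1)/4 = -1/4*(-1/2) = 1/8 ≈ 0.12500)
q(G) = 1/8 (q(G) = (G/G)*(1/8) = 1*(1/8) = 1/8)
V(u) = -6 + u
V(q(-1))*S(9, -10/7) + 55 = (-6 + 1/8)*(-10/7) + 55 = -(-235)/(4*7) + 55 = -47/8*(-10/7) + 55 = 235/28 + 55 = 1775/28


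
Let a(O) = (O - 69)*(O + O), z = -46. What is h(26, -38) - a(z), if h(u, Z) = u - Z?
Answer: -10516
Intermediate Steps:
a(O) = 2*O*(-69 + O) (a(O) = (-69 + O)*(2*O) = 2*O*(-69 + O))
h(26, -38) - a(z) = (26 - 1*(-38)) - 2*(-46)*(-69 - 46) = (26 + 38) - 2*(-46)*(-115) = 64 - 1*10580 = 64 - 10580 = -10516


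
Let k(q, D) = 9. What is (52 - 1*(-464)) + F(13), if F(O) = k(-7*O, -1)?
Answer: 525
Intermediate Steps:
F(O) = 9
(52 - 1*(-464)) + F(13) = (52 - 1*(-464)) + 9 = (52 + 464) + 9 = 516 + 9 = 525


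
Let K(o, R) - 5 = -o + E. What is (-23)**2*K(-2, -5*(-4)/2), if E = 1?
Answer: 4232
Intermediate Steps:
K(o, R) = 6 - o (K(o, R) = 5 + (-o + 1) = 5 + (1 - o) = 6 - o)
(-23)**2*K(-2, -5*(-4)/2) = (-23)**2*(6 - 1*(-2)) = 529*(6 + 2) = 529*8 = 4232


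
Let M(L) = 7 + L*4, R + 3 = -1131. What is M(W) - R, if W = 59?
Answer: 1377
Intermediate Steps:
R = -1134 (R = -3 - 1131 = -1134)
M(L) = 7 + 4*L
M(W) - R = (7 + 4*59) - 1*(-1134) = (7 + 236) + 1134 = 243 + 1134 = 1377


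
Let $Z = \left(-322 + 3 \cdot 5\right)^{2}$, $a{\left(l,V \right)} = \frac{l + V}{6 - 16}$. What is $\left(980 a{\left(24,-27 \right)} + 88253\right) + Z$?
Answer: $182796$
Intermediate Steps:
$a{\left(l,V \right)} = - \frac{V}{10} - \frac{l}{10}$ ($a{\left(l,V \right)} = \frac{V + l}{-10} = \left(V + l\right) \left(- \frac{1}{10}\right) = - \frac{V}{10} - \frac{l}{10}$)
$Z = 94249$ ($Z = \left(-322 + 15\right)^{2} = \left(-307\right)^{2} = 94249$)
$\left(980 a{\left(24,-27 \right)} + 88253\right) + Z = \left(980 \left(\left(- \frac{1}{10}\right) \left(-27\right) - \frac{12}{5}\right) + 88253\right) + 94249 = \left(980 \left(\frac{27}{10} - \frac{12}{5}\right) + 88253\right) + 94249 = \left(980 \cdot \frac{3}{10} + 88253\right) + 94249 = \left(294 + 88253\right) + 94249 = 88547 + 94249 = 182796$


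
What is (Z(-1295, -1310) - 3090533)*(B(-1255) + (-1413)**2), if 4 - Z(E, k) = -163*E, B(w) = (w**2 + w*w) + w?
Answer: -16988005817496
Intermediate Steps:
B(w) = w + 2*w**2 (B(w) = (w**2 + w**2) + w = 2*w**2 + w = w + 2*w**2)
Z(E, k) = 4 + 163*E (Z(E, k) = 4 - (-163)*E = 4 + 163*E)
(Z(-1295, -1310) - 3090533)*(B(-1255) + (-1413)**2) = ((4 + 163*(-1295)) - 3090533)*(-1255*(1 + 2*(-1255)) + (-1413)**2) = ((4 - 211085) - 3090533)*(-1255*(1 - 2510) + 1996569) = (-211081 - 3090533)*(-1255*(-2509) + 1996569) = -3301614*(3148795 + 1996569) = -3301614*5145364 = -16988005817496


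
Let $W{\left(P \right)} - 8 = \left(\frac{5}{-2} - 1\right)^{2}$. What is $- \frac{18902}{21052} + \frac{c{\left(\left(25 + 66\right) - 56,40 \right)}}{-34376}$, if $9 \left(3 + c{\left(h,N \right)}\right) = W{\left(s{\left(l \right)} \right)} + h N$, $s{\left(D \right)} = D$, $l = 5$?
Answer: $- \frac{5877307067}{6513151968} \approx -0.90238$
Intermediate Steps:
$W{\left(P \right)} = \frac{81}{4}$ ($W{\left(P \right)} = 8 + \left(\frac{5}{-2} - 1\right)^{2} = 8 + \left(5 \left(- \frac{1}{2}\right) - 1\right)^{2} = 8 + \left(- \frac{5}{2} - 1\right)^{2} = 8 + \left(- \frac{7}{2}\right)^{2} = 8 + \frac{49}{4} = \frac{81}{4}$)
$c{\left(h,N \right)} = - \frac{3}{4} + \frac{N h}{9}$ ($c{\left(h,N \right)} = -3 + \frac{\frac{81}{4} + h N}{9} = -3 + \frac{\frac{81}{4} + N h}{9} = -3 + \left(\frac{9}{4} + \frac{N h}{9}\right) = - \frac{3}{4} + \frac{N h}{9}$)
$- \frac{18902}{21052} + \frac{c{\left(\left(25 + 66\right) - 56,40 \right)}}{-34376} = - \frac{18902}{21052} + \frac{- \frac{3}{4} + \frac{1}{9} \cdot 40 \left(\left(25 + 66\right) - 56\right)}{-34376} = \left(-18902\right) \frac{1}{21052} + \left(- \frac{3}{4} + \frac{1}{9} \cdot 40 \left(91 - 56\right)\right) \left(- \frac{1}{34376}\right) = - \frac{9451}{10526} + \left(- \frac{3}{4} + \frac{1}{9} \cdot 40 \cdot 35\right) \left(- \frac{1}{34376}\right) = - \frac{9451}{10526} + \left(- \frac{3}{4} + \frac{1400}{9}\right) \left(- \frac{1}{34376}\right) = - \frac{9451}{10526} + \frac{5573}{36} \left(- \frac{1}{34376}\right) = - \frac{9451}{10526} - \frac{5573}{1237536} = - \frac{5877307067}{6513151968}$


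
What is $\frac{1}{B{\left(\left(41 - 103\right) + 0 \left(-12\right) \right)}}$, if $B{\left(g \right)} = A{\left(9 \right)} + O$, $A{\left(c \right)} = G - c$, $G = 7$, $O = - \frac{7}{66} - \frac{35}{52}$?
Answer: $- \frac{1716}{4769} \approx -0.35982$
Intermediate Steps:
$O = - \frac{1337}{1716}$ ($O = \left(-7\right) \frac{1}{66} - \frac{35}{52} = - \frac{7}{66} - \frac{35}{52} = - \frac{1337}{1716} \approx -0.77914$)
$A{\left(c \right)} = 7 - c$
$B{\left(g \right)} = - \frac{4769}{1716}$ ($B{\left(g \right)} = \left(7 - 9\right) - \frac{1337}{1716} = -2 - \frac{1337}{1716} = - \frac{4769}{1716}$)
$\frac{1}{B{\left(\left(41 - 103\right) + 0 \left(-12\right) \right)}} = \frac{1}{- \frac{4769}{1716}} = - \frac{1716}{4769}$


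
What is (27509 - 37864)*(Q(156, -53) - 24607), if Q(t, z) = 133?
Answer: 253428270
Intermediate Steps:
(27509 - 37864)*(Q(156, -53) - 24607) = (27509 - 37864)*(133 - 24607) = -10355*(-24474) = 253428270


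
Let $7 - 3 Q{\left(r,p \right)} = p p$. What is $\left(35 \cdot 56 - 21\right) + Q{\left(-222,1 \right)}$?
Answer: $1941$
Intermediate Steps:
$Q{\left(r,p \right)} = \frac{7}{3} - \frac{p^{2}}{3}$ ($Q{\left(r,p \right)} = \frac{7}{3} - \frac{p p}{3} = \frac{7}{3} - \frac{p^{2}}{3}$)
$\left(35 \cdot 56 - 21\right) + Q{\left(-222,1 \right)} = \left(35 \cdot 56 - 21\right) + \left(\frac{7}{3} - \frac{1^{2}}{3}\right) = \left(1960 - 21\right) + \left(\frac{7}{3} - \frac{1}{3}\right) = 1939 + \left(\frac{7}{3} - \frac{1}{3}\right) = 1939 + 2 = 1941$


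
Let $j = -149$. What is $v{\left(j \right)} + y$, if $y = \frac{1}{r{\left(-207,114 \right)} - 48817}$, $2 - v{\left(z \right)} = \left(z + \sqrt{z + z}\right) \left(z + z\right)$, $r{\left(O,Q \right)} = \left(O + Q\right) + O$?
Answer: $- \frac{2180794801}{49117} + 298 i \sqrt{298} \approx -44400.0 + 5144.3 i$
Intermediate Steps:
$r{\left(O,Q \right)} = Q + 2 O$
$v{\left(z \right)} = 2 - 2 z \left(z + \sqrt{2} \sqrt{z}\right)$ ($v{\left(z \right)} = 2 - \left(z + \sqrt{z + z}\right) \left(z + z\right) = 2 - \left(z + \sqrt{2 z}\right) 2 z = 2 - \left(z + \sqrt{2} \sqrt{z}\right) 2 z = 2 - 2 z \left(z + \sqrt{2} \sqrt{z}\right)$)
$y = - \frac{1}{49117}$ ($y = \frac{1}{\left(114 + 2 \left(-207\right)\right) - 48817} = \frac{1}{\left(114 - 414\right) - 48817} = \frac{1}{-300 - 48817} = \frac{1}{-49117} = - \frac{1}{49117} \approx -2.036 \cdot 10^{-5}$)
$v{\left(j \right)} + y = \left(2 - 2 \left(-149\right)^{2} - 2 \sqrt{2} \left(-149\right)^{\frac{3}{2}}\right) - \frac{1}{49117} = \left(2 - 44402 - 2 \sqrt{2} \left(- 149 i \sqrt{149}\right)\right) - \frac{1}{49117} = \left(2 - 44402 + 298 i \sqrt{298}\right) - \frac{1}{49117} = \left(-44400 + 298 i \sqrt{298}\right) - \frac{1}{49117} = - \frac{2180794801}{49117} + 298 i \sqrt{298}$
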